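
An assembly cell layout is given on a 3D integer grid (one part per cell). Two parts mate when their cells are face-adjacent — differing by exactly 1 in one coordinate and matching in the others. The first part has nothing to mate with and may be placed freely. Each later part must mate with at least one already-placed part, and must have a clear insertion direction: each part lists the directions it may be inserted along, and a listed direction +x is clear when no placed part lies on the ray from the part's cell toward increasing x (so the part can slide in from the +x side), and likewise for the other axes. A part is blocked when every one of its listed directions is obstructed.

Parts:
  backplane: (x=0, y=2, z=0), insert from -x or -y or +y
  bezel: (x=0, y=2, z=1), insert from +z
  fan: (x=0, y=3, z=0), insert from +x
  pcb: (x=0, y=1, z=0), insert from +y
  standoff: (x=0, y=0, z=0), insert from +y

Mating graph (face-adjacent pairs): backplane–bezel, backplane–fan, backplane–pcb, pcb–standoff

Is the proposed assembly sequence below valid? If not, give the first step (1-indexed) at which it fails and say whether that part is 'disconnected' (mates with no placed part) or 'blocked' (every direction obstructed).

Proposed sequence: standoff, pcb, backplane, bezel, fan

Valid

1. standoff@(0, 0, 0) [+y clear] — {standoff}
2. pcb@(0, 1, 0) [+y clear] — {pcb, standoff}
3. backplane@(0, 2, 0) [-x clear] — {backplane, pcb, standoff}
4. bezel@(0, 2, 1) [+z clear] — {backplane, bezel, pcb, standoff}
5. fan@(0, 3, 0) [+x clear] — {backplane, bezel, fan, pcb, standoff}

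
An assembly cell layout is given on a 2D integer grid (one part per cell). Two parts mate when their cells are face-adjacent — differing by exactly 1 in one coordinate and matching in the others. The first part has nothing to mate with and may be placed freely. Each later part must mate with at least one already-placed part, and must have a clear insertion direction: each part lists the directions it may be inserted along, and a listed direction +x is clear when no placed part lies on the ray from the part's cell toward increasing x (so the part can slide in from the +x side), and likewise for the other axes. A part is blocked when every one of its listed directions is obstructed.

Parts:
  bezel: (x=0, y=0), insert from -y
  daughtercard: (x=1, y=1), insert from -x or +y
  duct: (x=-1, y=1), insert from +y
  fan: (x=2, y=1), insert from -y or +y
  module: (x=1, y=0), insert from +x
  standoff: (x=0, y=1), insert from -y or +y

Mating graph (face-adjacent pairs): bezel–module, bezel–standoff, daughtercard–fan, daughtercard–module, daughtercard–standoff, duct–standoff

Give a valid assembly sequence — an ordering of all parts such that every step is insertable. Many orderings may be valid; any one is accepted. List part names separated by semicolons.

1. daughtercard@(1, 1) [-x clear] — {daughtercard}
2. module@(1, 0) [+x clear] — {daughtercard, module}
3. fan@(2, 1) [-y clear] — {daughtercard, fan, module}
4. bezel@(0, 0) [-y clear] — {bezel, daughtercard, fan, module}
5. standoff@(0, 1) [+y clear] — {bezel, daughtercard, fan, module, standoff}
6. duct@(-1, 1) [+y clear] — {bezel, daughtercard, duct, fan, module, standoff}

daughtercard; module; fan; bezel; standoff; duct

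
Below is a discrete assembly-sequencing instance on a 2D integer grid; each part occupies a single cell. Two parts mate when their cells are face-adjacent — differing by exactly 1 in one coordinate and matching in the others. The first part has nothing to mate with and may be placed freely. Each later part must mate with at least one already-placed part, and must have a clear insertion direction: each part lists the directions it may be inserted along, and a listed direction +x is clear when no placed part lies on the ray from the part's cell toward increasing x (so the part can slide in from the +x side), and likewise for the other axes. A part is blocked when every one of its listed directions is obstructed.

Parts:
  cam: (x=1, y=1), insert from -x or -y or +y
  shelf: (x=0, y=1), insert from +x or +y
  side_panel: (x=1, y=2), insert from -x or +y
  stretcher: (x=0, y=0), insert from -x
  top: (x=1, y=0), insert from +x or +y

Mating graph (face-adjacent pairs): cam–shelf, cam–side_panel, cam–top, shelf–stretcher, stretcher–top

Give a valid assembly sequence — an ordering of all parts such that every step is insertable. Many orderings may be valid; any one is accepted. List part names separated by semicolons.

cam; shelf; stretcher; side_panel; top

1. cam@(1, 1) [-x clear] — {cam}
2. shelf@(0, 1) [+y clear] — {cam, shelf}
3. stretcher@(0, 0) [-x clear] — {cam, shelf, stretcher}
4. side_panel@(1, 2) [-x clear] — {cam, shelf, side_panel, stretcher}
5. top@(1, 0) [+x clear] — {cam, shelf, side_panel, stretcher, top}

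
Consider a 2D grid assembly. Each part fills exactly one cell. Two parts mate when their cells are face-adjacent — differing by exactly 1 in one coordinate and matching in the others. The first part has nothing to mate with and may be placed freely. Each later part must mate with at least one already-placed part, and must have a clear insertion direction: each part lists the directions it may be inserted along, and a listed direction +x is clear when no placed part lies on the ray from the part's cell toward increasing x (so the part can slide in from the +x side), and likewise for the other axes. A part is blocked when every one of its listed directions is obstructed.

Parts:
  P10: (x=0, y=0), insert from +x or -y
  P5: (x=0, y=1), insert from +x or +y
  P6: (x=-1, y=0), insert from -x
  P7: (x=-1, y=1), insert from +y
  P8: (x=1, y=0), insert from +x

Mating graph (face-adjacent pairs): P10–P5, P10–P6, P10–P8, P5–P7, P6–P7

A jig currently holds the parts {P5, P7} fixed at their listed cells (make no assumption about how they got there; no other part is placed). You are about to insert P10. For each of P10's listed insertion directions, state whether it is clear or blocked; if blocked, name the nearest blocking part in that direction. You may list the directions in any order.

+x: ray from P10(0, 0) has no placed part ⇒ clear
-y: ray from P10(0, 0) has no placed part ⇒ clear

+x: clear; -y: clear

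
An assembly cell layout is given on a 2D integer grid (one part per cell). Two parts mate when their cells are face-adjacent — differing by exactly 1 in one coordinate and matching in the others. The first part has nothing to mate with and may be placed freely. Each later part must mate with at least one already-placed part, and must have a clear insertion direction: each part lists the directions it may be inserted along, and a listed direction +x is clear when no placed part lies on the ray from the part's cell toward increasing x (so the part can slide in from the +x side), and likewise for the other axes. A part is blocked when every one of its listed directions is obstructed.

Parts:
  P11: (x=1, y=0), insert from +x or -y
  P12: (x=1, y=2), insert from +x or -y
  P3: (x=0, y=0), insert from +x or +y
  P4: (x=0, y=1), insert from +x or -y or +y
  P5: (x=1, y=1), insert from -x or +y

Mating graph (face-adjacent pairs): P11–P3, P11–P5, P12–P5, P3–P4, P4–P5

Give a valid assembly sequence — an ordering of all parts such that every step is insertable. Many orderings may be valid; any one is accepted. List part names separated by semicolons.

1. P5@(1, 1) [-x clear] — {P5}
2. P12@(1, 2) [+x clear] — {P12, P5}
3. P11@(1, 0) [+x clear] — {P11, P12, P5}
4. P3@(0, 0) [+y clear] — {P11, P12, P3, P5}
5. P4@(0, 1) [+y clear] — {P11, P12, P3, P4, P5}

P5; P12; P11; P3; P4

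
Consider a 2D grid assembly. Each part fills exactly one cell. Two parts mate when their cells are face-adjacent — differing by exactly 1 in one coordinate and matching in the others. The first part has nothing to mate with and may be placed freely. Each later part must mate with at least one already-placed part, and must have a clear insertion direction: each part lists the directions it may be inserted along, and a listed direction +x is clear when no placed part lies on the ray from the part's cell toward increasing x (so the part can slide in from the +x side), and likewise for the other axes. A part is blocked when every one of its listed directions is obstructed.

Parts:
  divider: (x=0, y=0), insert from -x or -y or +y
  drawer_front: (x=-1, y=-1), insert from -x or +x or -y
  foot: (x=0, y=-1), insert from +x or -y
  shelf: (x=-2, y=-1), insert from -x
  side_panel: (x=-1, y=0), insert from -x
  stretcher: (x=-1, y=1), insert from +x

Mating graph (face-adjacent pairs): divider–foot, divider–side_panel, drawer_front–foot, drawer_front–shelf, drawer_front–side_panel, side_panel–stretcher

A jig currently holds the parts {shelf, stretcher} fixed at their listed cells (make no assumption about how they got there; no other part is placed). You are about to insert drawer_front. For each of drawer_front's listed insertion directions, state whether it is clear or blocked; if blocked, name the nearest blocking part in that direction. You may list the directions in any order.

+x: clear; -x: blocked by shelf; -y: clear

-x: nearest on ray is shelf@(-2, -1) ⇒ blocked
+x: ray from drawer_front(-1, -1) has no placed part ⇒ clear
-y: ray from drawer_front(-1, -1) has no placed part ⇒ clear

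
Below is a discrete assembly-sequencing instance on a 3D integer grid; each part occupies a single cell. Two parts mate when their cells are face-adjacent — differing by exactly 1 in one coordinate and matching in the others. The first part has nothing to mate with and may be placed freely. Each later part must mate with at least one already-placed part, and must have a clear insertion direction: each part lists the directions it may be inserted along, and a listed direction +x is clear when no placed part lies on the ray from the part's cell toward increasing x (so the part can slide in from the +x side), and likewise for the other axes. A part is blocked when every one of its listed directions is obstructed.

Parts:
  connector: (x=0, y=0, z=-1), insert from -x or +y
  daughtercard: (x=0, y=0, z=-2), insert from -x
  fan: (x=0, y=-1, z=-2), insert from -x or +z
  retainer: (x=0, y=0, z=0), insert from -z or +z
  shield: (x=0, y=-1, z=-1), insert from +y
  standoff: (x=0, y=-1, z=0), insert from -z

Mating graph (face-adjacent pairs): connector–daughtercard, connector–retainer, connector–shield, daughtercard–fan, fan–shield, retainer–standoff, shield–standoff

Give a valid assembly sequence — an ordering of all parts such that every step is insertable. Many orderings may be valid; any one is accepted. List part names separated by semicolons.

standoff; retainer; shield; connector; daughtercard; fan

1. standoff@(0, -1, 0) [-z clear] — {standoff}
2. retainer@(0, 0, 0) [-z clear] — {retainer, standoff}
3. shield@(0, -1, -1) [+y clear] — {retainer, shield, standoff}
4. connector@(0, 0, -1) [-x clear] — {connector, retainer, shield, standoff}
5. daughtercard@(0, 0, -2) [-x clear] — {connector, daughtercard, retainer, shield, standoff}
6. fan@(0, -1, -2) [-x clear] — {connector, daughtercard, fan, retainer, shield, standoff}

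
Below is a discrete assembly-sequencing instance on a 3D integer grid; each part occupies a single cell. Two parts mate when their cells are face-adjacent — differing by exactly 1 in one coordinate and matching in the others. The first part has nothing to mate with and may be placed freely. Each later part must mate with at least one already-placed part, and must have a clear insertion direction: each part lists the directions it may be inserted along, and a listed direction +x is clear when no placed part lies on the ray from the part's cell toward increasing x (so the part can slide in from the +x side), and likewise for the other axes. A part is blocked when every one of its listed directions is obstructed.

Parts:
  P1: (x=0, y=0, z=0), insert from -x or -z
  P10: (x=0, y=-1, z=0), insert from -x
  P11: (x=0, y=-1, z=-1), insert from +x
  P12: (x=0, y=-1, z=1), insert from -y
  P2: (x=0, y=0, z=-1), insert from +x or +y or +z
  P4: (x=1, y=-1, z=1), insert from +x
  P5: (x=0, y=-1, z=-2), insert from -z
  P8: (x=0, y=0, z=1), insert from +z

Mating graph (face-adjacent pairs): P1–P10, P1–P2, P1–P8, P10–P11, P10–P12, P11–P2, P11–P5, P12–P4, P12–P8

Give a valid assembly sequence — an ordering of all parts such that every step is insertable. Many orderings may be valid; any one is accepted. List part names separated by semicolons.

P4; P12; P10; P11; P2; P5; P1; P8

1. P4@(1, -1, 1) [+x clear] — {P4}
2. P12@(0, -1, 1) [-y clear] — {P12, P4}
3. P10@(0, -1, 0) [-x clear] — {P10, P12, P4}
4. P11@(0, -1, -1) [+x clear] — {P10, P11, P12, P4}
5. P2@(0, 0, -1) [+x clear] — {P10, P11, P12, P2, P4}
6. P5@(0, -1, -2) [-z clear] — {P10, P11, P12, P2, P4, P5}
7. P1@(0, 0, 0) [-x clear] — {P1, P10, P11, P12, P2, P4, P5}
8. P8@(0, 0, 1) [+z clear] — {P1, P10, P11, P12, P2, P4, P5, P8}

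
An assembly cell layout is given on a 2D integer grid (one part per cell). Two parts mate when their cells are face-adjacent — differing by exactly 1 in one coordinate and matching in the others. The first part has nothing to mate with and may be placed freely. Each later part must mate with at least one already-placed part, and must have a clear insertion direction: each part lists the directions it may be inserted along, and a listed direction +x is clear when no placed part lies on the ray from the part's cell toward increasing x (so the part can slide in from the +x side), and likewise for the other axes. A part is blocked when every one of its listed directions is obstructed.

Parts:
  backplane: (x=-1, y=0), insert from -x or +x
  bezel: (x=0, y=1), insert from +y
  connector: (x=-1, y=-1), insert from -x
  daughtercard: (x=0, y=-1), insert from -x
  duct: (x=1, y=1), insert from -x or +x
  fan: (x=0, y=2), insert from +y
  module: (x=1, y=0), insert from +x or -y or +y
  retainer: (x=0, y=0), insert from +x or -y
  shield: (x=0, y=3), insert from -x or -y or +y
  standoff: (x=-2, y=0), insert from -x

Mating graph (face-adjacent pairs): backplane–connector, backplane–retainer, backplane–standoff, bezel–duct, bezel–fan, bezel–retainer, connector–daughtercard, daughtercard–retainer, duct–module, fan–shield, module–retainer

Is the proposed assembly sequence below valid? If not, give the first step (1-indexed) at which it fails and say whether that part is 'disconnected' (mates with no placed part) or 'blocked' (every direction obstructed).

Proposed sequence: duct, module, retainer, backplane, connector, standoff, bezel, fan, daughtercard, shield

1. duct@(1, 1) [-x clear] — {duct}
2. module@(1, 0) [+x clear] — {duct, module}
3. retainer@(0, 0) [-y clear] — {duct, module, retainer}
4. backplane@(-1, 0) [-x clear] — {backplane, duct, module, retainer}
5. connector@(-1, -1) [-x clear] — {backplane, connector, duct, module, retainer}
6. standoff@(-2, 0) [-x clear] — {backplane, connector, duct, module, retainer, standoff}
7. bezel@(0, 1) [+y clear] — {backplane, bezel, connector, duct, module, retainer, standoff}
8. fan@(0, 2) [+y clear] — {backplane, bezel, connector, duct, fan, module, retainer, standoff}
9. daughtercard@(0, -1) — -x all obstructed ⇒ blocked

Invalid at step 9 (blocked)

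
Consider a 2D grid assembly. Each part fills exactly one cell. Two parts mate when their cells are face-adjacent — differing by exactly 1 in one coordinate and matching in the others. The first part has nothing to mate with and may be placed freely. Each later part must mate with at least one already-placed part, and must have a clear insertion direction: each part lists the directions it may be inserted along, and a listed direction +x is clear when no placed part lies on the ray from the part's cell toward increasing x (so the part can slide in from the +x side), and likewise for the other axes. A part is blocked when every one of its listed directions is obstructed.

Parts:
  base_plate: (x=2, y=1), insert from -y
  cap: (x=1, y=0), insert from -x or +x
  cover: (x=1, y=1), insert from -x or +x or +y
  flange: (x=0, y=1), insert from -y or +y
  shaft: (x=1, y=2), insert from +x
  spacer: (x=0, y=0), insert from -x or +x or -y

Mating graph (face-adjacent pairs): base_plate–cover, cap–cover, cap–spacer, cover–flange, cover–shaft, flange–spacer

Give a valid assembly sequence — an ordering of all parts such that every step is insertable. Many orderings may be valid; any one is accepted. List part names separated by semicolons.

1. shaft@(1, 2) [+x clear] — {shaft}
2. cover@(1, 1) [-x clear] — {cover, shaft}
3. flange@(0, 1) [-y clear] — {cover, flange, shaft}
4. base_plate@(2, 1) [-y clear] — {base_plate, cover, flange, shaft}
5. spacer@(0, 0) [-x clear] — {base_plate, cover, flange, shaft, spacer}
6. cap@(1, 0) [+x clear] — {base_plate, cap, cover, flange, shaft, spacer}

shaft; cover; flange; base_plate; spacer; cap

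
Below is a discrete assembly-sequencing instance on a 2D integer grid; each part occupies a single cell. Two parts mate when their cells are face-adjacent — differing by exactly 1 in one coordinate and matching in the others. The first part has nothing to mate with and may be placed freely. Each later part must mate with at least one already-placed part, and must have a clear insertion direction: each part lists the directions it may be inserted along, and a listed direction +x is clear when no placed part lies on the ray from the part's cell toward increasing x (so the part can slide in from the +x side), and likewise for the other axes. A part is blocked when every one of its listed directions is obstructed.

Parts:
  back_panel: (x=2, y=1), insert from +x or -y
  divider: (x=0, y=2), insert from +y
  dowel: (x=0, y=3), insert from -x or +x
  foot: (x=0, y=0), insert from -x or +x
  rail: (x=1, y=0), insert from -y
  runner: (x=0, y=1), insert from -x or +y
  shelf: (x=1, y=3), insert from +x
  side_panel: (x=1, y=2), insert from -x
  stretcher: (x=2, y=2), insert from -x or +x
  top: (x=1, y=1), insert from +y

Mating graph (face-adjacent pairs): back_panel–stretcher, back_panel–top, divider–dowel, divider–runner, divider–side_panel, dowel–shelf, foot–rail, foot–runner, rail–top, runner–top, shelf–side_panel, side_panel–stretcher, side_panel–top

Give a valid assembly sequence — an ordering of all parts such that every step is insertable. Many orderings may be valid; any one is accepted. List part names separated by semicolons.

1. back_panel@(2, 1) [+x clear] — {back_panel}
2. stretcher@(2, 2) [-x clear] — {back_panel, stretcher}
3. top@(1, 1) [+y clear] — {back_panel, stretcher, top}
4. rail@(1, 0) [-y clear] — {back_panel, rail, stretcher, top}
5. foot@(0, 0) [-x clear] — {back_panel, foot, rail, stretcher, top}
6. runner@(0, 1) [-x clear] — {back_panel, foot, rail, runner, stretcher, top}
7. side_panel@(1, 2) [-x clear] — {back_panel, foot, rail, runner, side_panel, stretcher, top}
8. divider@(0, 2) [+y clear] — {back_panel, divider, foot, rail, runner, side_panel, stretcher, top}
9. dowel@(0, 3) [-x clear] — {back_panel, divider, dowel, foot, rail, runner, side_panel, stretcher, top}
10. shelf@(1, 3) [+x clear] — {back_panel, divider, dowel, foot, rail, runner, shelf, side_panel, stretcher, top}

back_panel; stretcher; top; rail; foot; runner; side_panel; divider; dowel; shelf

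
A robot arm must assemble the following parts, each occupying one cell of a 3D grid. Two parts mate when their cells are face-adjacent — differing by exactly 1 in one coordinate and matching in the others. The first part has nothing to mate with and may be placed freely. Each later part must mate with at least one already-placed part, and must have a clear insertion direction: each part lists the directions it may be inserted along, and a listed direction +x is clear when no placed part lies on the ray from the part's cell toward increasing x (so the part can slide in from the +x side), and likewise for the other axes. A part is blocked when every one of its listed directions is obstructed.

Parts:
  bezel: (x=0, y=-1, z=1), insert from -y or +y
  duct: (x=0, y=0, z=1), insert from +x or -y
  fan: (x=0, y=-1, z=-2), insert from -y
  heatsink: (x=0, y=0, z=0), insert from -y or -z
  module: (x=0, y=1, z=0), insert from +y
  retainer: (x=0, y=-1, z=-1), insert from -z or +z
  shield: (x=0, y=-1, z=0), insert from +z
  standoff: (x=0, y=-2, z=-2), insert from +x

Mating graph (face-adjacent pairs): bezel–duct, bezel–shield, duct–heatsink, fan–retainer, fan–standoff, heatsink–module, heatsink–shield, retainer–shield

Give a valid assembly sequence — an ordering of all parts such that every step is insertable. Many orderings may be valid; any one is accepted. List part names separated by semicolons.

1. heatsink@(0, 0, 0) [-y clear] — {heatsink}
2. module@(0, 1, 0) [+y clear] — {heatsink, module}
3. shield@(0, -1, 0) [+z clear] — {heatsink, module, shield}
4. bezel@(0, -1, 1) [-y clear] — {bezel, heatsink, module, shield}
5. retainer@(0, -1, -1) [-z clear] — {bezel, heatsink, module, retainer, shield}
6. fan@(0, -1, -2) [-y clear] — {bezel, fan, heatsink, module, retainer, shield}
7. standoff@(0, -2, -2) [+x clear] — {bezel, fan, heatsink, module, retainer, shield, standoff}
8. duct@(0, 0, 1) [+x clear] — {bezel, duct, fan, heatsink, module, retainer, shield, standoff}

heatsink; module; shield; bezel; retainer; fan; standoff; duct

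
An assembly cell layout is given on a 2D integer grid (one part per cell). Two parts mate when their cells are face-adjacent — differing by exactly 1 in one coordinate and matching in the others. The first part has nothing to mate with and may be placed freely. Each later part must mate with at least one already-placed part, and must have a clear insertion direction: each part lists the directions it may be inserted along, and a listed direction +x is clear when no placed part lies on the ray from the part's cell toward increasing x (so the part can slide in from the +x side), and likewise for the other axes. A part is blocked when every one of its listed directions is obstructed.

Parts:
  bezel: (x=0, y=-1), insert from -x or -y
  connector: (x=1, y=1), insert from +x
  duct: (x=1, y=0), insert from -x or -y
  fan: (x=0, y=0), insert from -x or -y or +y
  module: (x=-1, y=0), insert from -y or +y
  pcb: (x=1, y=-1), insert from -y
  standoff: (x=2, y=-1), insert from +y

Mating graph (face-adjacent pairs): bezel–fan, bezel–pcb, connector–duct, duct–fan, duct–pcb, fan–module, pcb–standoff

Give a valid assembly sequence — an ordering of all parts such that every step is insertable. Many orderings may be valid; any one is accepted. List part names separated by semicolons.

pcb; duct; connector; fan; standoff; bezel; module

1. pcb@(1, -1) [-y clear] — {pcb}
2. duct@(1, 0) [-x clear] — {duct, pcb}
3. connector@(1, 1) [+x clear] — {connector, duct, pcb}
4. fan@(0, 0) [-x clear] — {connector, duct, fan, pcb}
5. standoff@(2, -1) [+y clear] — {connector, duct, fan, pcb, standoff}
6. bezel@(0, -1) [-x clear] — {bezel, connector, duct, fan, pcb, standoff}
7. module@(-1, 0) [-y clear] — {bezel, connector, duct, fan, module, pcb, standoff}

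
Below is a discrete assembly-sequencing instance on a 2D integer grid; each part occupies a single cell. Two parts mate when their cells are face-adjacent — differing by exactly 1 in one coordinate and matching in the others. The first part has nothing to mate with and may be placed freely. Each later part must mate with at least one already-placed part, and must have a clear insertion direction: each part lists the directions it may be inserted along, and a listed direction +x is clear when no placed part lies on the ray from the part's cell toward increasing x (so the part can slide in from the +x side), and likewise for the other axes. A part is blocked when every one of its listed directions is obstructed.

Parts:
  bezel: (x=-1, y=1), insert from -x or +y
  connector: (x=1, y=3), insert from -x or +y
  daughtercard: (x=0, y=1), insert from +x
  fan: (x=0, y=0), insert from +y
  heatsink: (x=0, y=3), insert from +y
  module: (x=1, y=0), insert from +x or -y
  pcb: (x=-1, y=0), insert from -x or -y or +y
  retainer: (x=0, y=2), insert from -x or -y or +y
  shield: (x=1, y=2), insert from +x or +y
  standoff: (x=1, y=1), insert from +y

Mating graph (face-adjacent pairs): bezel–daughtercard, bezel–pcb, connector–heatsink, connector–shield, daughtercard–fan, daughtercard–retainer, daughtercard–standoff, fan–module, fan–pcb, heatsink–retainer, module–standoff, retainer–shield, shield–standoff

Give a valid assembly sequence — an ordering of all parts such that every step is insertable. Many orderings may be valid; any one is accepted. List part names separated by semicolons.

1. pcb@(-1, 0) [-x clear] — {pcb}
2. bezel@(-1, 1) [-x clear] — {bezel, pcb}
3. fan@(0, 0) [+y clear] — {bezel, fan, pcb}
4. daughtercard@(0, 1) [+x clear] — {bezel, daughtercard, fan, pcb}
5. standoff@(1, 1) [+y clear] — {bezel, daughtercard, fan, pcb, standoff}
6. module@(1, 0) [+x clear] — {bezel, daughtercard, fan, module, pcb, standoff}
7. shield@(1, 2) [+x clear] — {bezel, daughtercard, fan, module, pcb, shield, standoff}
8. connector@(1, 3) [-x clear] — {bezel, connector, daughtercard, fan, module, pcb, shield, standoff}
9. heatsink@(0, 3) [+y clear] — {bezel, connector, daughtercard, fan, heatsink, module, pcb, shield, standoff}
10. retainer@(0, 2) [-x clear] — {bezel, connector, daughtercard, fan, heatsink, module, pcb, retainer, shield, standoff}

pcb; bezel; fan; daughtercard; standoff; module; shield; connector; heatsink; retainer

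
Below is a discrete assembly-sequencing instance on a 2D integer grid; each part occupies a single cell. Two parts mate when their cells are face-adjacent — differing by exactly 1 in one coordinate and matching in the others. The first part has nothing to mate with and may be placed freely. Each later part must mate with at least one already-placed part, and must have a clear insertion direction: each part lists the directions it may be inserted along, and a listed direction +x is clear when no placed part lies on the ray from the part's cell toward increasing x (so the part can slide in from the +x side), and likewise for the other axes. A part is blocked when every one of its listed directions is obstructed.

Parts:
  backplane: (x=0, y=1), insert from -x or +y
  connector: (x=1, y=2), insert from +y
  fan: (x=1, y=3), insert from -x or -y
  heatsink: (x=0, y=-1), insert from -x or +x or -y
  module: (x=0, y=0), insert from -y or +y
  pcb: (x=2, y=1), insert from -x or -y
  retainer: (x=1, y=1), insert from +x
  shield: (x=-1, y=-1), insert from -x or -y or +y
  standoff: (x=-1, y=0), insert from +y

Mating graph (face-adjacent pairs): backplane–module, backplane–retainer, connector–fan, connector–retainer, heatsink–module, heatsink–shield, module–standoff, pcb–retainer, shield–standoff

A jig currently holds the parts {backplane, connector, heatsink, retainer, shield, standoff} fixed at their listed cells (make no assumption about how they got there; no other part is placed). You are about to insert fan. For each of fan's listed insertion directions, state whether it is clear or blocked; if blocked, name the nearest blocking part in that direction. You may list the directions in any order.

-x: clear; -y: blocked by connector

-x: ray from fan(1, 3) has no placed part ⇒ clear
-y: nearest on ray is connector@(1, 2) ⇒ blocked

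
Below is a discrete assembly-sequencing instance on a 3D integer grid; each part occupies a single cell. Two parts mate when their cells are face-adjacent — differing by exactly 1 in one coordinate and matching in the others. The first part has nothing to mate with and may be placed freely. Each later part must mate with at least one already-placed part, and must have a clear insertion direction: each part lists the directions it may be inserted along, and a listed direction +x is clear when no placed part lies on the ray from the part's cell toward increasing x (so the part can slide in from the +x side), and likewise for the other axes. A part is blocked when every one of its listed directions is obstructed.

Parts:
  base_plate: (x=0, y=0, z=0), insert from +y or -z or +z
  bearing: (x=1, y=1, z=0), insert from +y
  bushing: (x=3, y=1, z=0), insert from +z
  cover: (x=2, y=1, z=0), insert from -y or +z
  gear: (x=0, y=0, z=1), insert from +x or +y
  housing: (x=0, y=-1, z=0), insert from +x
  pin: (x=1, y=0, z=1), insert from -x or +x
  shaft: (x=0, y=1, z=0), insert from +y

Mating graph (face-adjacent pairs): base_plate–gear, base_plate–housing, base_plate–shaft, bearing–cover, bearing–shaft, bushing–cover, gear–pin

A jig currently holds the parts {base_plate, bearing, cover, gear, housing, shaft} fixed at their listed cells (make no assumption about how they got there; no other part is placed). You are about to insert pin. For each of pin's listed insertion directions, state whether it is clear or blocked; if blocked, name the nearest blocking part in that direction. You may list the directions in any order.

-x: nearest on ray is gear@(0, 0, 1) ⇒ blocked
+x: ray from pin(1, 0, 1) has no placed part ⇒ clear

+x: clear; -x: blocked by gear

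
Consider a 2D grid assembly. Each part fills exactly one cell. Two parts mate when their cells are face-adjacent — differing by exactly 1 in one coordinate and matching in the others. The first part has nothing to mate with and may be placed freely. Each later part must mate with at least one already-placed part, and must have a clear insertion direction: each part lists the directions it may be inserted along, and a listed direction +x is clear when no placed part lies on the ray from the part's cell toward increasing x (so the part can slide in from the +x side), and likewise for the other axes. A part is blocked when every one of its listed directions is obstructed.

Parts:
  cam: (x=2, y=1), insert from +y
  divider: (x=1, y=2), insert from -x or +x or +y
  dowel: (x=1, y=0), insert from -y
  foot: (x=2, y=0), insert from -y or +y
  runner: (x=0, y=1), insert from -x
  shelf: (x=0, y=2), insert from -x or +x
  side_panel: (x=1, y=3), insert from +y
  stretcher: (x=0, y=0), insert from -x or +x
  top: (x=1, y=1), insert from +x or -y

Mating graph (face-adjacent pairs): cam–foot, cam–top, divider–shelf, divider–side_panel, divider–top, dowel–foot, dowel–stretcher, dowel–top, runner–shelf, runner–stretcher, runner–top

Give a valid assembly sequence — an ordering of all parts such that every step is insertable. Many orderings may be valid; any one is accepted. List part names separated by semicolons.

top; runner; dowel; stretcher; shelf; divider; side_panel; foot; cam

1. top@(1, 1) [+x clear] — {top}
2. runner@(0, 1) [-x clear] — {runner, top}
3. dowel@(1, 0) [-y clear] — {dowel, runner, top}
4. stretcher@(0, 0) [-x clear] — {dowel, runner, stretcher, top}
5. shelf@(0, 2) [-x clear] — {dowel, runner, shelf, stretcher, top}
6. divider@(1, 2) [+x clear] — {divider, dowel, runner, shelf, stretcher, top}
7. side_panel@(1, 3) [+y clear] — {divider, dowel, runner, shelf, side_panel, stretcher, top}
8. foot@(2, 0) [-y clear] — {divider, dowel, foot, runner, shelf, side_panel, stretcher, top}
9. cam@(2, 1) [+y clear] — {cam, divider, dowel, foot, runner, shelf, side_panel, stretcher, top}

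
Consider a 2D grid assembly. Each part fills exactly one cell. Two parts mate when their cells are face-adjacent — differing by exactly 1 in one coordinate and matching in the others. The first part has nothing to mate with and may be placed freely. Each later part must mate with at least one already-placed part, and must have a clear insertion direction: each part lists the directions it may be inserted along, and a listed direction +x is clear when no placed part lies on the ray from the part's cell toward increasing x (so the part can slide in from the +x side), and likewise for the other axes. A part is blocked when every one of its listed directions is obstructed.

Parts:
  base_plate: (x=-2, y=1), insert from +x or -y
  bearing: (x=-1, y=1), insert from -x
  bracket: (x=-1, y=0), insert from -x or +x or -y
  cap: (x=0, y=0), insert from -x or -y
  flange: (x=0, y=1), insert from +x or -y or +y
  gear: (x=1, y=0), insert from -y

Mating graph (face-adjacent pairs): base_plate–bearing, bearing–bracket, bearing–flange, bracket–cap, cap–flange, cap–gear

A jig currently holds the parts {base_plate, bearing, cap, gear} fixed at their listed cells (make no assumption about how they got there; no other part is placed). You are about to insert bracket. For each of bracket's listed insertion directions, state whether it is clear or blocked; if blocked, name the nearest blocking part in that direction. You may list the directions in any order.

+x: blocked by cap; -x: clear; -y: clear

-x: ray from bracket(-1, 0) has no placed part ⇒ clear
+x: nearest on ray is cap@(0, 0) ⇒ blocked
-y: ray from bracket(-1, 0) has no placed part ⇒ clear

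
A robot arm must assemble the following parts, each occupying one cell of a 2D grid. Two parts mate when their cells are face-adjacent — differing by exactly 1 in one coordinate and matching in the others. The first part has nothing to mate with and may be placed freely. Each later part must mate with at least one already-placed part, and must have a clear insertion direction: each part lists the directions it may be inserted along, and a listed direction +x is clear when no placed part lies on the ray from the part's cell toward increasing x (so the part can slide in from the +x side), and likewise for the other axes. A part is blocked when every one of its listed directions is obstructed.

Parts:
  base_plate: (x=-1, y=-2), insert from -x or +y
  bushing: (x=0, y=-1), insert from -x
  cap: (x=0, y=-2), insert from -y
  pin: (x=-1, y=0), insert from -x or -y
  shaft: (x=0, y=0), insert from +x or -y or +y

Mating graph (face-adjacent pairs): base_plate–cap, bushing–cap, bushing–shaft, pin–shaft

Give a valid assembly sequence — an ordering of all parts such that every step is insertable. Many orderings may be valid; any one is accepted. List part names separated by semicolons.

1. cap@(0, -2) [-y clear] — {cap}
2. bushing@(0, -1) [-x clear] — {bushing, cap}
3. base_plate@(-1, -2) [-x clear] — {base_plate, bushing, cap}
4. shaft@(0, 0) [+x clear] — {base_plate, bushing, cap, shaft}
5. pin@(-1, 0) [-x clear] — {base_plate, bushing, cap, pin, shaft}

cap; bushing; base_plate; shaft; pin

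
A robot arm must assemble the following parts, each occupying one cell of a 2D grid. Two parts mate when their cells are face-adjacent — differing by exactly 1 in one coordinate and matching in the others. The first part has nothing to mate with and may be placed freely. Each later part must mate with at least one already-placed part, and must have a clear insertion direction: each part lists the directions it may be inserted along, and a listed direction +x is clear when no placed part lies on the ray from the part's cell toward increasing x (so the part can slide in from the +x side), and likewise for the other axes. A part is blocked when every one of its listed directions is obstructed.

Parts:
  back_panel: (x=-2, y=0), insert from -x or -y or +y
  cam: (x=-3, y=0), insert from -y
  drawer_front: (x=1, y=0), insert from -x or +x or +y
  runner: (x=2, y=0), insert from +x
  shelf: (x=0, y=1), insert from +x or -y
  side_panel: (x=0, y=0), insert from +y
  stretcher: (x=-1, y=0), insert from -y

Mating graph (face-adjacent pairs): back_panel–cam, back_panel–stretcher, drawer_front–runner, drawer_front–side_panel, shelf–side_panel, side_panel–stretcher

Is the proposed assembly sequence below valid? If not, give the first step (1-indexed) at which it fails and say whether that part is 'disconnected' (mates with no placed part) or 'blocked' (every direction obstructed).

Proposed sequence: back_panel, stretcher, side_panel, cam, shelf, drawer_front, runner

Valid

1. back_panel@(-2, 0) [-x clear] — {back_panel}
2. stretcher@(-1, 0) [-y clear] — {back_panel, stretcher}
3. side_panel@(0, 0) [+y clear] — {back_panel, side_panel, stretcher}
4. cam@(-3, 0) [-y clear] — {back_panel, cam, side_panel, stretcher}
5. shelf@(0, 1) [+x clear] — {back_panel, cam, shelf, side_panel, stretcher}
6. drawer_front@(1, 0) [+x clear] — {back_panel, cam, drawer_front, shelf, side_panel, stretcher}
7. runner@(2, 0) [+x clear] — {back_panel, cam, drawer_front, runner, shelf, side_panel, stretcher}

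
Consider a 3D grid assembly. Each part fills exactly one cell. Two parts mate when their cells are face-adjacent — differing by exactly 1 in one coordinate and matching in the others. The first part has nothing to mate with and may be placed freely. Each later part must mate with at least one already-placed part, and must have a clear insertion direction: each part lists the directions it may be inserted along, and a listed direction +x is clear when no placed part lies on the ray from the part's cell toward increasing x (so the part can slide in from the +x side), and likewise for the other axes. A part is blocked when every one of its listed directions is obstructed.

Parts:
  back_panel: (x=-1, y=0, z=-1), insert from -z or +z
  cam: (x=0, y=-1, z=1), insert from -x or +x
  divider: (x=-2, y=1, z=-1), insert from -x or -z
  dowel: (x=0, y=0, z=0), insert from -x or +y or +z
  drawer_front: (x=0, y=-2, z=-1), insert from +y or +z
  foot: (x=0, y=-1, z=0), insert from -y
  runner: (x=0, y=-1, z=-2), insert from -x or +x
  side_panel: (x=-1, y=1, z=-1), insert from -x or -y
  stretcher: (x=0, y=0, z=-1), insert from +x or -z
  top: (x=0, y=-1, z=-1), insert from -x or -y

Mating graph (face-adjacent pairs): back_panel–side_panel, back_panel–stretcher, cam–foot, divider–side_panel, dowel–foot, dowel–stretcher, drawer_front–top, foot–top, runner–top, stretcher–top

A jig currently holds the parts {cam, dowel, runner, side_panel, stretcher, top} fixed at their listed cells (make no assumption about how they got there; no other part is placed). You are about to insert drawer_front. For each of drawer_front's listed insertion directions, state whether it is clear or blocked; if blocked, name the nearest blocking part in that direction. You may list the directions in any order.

+y: nearest on ray is top@(0, -1, -1) ⇒ blocked
+z: ray from drawer_front(0, -2, -1) has no placed part ⇒ clear

+y: blocked by top; +z: clear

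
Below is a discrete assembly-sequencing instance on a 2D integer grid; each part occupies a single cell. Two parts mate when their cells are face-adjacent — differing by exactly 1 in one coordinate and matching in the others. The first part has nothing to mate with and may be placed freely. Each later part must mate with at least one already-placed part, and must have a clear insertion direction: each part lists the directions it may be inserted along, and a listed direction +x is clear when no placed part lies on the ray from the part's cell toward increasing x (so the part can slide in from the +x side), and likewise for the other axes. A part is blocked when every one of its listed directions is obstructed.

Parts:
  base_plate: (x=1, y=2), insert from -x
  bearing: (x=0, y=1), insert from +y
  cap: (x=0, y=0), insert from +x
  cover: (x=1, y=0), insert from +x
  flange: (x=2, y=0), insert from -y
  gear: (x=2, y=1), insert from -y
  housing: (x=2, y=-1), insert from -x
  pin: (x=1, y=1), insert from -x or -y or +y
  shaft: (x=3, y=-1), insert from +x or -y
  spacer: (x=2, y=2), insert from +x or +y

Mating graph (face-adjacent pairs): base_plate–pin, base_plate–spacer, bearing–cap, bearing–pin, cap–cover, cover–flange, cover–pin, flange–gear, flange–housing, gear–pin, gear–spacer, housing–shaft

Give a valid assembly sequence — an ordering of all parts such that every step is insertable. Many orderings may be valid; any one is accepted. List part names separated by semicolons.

1. gear@(2, 1) [-y clear] — {gear}
2. spacer@(2, 2) [+x clear] — {gear, spacer}
3. base_plate@(1, 2) [-x clear] — {base_plate, gear, spacer}
4. pin@(1, 1) [-x clear] — {base_plate, gear, pin, spacer}
5. bearing@(0, 1) [+y clear] — {base_plate, bearing, gear, pin, spacer}
6. cap@(0, 0) [+x clear] — {base_plate, bearing, cap, gear, pin, spacer}
7. cover@(1, 0) [+x clear] — {base_plate, bearing, cap, cover, gear, pin, spacer}
8. flange@(2, 0) [-y clear] — {base_plate, bearing, cap, cover, flange, gear, pin, spacer}
9. housing@(2, -1) [-x clear] — {base_plate, bearing, cap, cover, flange, gear, housing, pin, spacer}
10. shaft@(3, -1) [+x clear] — {base_plate, bearing, cap, cover, flange, gear, housing, pin, shaft, spacer}

gear; spacer; base_plate; pin; bearing; cap; cover; flange; housing; shaft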